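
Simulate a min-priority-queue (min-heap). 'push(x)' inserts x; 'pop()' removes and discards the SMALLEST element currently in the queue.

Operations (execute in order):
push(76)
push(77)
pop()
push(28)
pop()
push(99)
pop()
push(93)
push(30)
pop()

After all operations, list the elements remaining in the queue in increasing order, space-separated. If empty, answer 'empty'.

Answer: 93 99

Derivation:
push(76): heap contents = [76]
push(77): heap contents = [76, 77]
pop() → 76: heap contents = [77]
push(28): heap contents = [28, 77]
pop() → 28: heap contents = [77]
push(99): heap contents = [77, 99]
pop() → 77: heap contents = [99]
push(93): heap contents = [93, 99]
push(30): heap contents = [30, 93, 99]
pop() → 30: heap contents = [93, 99]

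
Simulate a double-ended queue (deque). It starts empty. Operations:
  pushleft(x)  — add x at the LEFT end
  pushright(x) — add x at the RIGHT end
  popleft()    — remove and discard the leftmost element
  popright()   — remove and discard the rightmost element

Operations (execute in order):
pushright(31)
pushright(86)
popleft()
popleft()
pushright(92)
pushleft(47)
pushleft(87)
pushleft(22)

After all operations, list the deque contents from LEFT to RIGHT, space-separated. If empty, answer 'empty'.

pushright(31): [31]
pushright(86): [31, 86]
popleft(): [86]
popleft(): []
pushright(92): [92]
pushleft(47): [47, 92]
pushleft(87): [87, 47, 92]
pushleft(22): [22, 87, 47, 92]

Answer: 22 87 47 92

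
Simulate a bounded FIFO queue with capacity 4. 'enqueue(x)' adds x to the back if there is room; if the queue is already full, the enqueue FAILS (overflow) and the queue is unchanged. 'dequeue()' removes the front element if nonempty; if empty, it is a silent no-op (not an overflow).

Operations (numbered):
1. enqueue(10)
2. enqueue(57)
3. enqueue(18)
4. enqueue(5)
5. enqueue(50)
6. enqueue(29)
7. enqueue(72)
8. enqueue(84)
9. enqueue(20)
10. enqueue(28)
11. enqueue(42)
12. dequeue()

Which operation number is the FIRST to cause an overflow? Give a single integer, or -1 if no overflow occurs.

Answer: 5

Derivation:
1. enqueue(10): size=1
2. enqueue(57): size=2
3. enqueue(18): size=3
4. enqueue(5): size=4
5. enqueue(50): size=4=cap → OVERFLOW (fail)
6. enqueue(29): size=4=cap → OVERFLOW (fail)
7. enqueue(72): size=4=cap → OVERFLOW (fail)
8. enqueue(84): size=4=cap → OVERFLOW (fail)
9. enqueue(20): size=4=cap → OVERFLOW (fail)
10. enqueue(28): size=4=cap → OVERFLOW (fail)
11. enqueue(42): size=4=cap → OVERFLOW (fail)
12. dequeue(): size=3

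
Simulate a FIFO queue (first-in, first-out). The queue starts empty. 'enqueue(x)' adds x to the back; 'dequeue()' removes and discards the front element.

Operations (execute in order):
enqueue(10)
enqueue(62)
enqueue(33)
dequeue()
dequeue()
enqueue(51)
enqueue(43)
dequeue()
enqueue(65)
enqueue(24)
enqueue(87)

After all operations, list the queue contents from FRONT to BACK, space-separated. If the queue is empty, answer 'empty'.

enqueue(10): [10]
enqueue(62): [10, 62]
enqueue(33): [10, 62, 33]
dequeue(): [62, 33]
dequeue(): [33]
enqueue(51): [33, 51]
enqueue(43): [33, 51, 43]
dequeue(): [51, 43]
enqueue(65): [51, 43, 65]
enqueue(24): [51, 43, 65, 24]
enqueue(87): [51, 43, 65, 24, 87]

Answer: 51 43 65 24 87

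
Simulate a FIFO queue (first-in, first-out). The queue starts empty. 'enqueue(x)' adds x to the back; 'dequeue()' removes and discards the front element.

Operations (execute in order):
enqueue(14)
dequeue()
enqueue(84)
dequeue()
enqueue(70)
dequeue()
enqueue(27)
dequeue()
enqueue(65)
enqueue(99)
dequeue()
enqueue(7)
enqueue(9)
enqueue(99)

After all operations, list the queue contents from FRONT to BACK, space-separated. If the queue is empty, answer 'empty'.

enqueue(14): [14]
dequeue(): []
enqueue(84): [84]
dequeue(): []
enqueue(70): [70]
dequeue(): []
enqueue(27): [27]
dequeue(): []
enqueue(65): [65]
enqueue(99): [65, 99]
dequeue(): [99]
enqueue(7): [99, 7]
enqueue(9): [99, 7, 9]
enqueue(99): [99, 7, 9, 99]

Answer: 99 7 9 99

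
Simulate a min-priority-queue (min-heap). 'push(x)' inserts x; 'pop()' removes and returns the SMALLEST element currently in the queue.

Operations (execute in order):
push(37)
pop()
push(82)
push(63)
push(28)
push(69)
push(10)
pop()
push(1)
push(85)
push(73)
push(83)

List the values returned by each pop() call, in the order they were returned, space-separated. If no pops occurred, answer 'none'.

push(37): heap contents = [37]
pop() → 37: heap contents = []
push(82): heap contents = [82]
push(63): heap contents = [63, 82]
push(28): heap contents = [28, 63, 82]
push(69): heap contents = [28, 63, 69, 82]
push(10): heap contents = [10, 28, 63, 69, 82]
pop() → 10: heap contents = [28, 63, 69, 82]
push(1): heap contents = [1, 28, 63, 69, 82]
push(85): heap contents = [1, 28, 63, 69, 82, 85]
push(73): heap contents = [1, 28, 63, 69, 73, 82, 85]
push(83): heap contents = [1, 28, 63, 69, 73, 82, 83, 85]

Answer: 37 10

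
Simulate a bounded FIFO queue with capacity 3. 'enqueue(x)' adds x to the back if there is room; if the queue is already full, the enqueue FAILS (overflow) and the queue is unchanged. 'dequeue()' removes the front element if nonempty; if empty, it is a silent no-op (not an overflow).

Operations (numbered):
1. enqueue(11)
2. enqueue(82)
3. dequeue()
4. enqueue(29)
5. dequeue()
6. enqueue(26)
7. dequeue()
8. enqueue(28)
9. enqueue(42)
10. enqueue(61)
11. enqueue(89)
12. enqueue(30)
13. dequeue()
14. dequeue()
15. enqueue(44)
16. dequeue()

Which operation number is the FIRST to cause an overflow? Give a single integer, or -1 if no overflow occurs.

Answer: 10

Derivation:
1. enqueue(11): size=1
2. enqueue(82): size=2
3. dequeue(): size=1
4. enqueue(29): size=2
5. dequeue(): size=1
6. enqueue(26): size=2
7. dequeue(): size=1
8. enqueue(28): size=2
9. enqueue(42): size=3
10. enqueue(61): size=3=cap → OVERFLOW (fail)
11. enqueue(89): size=3=cap → OVERFLOW (fail)
12. enqueue(30): size=3=cap → OVERFLOW (fail)
13. dequeue(): size=2
14. dequeue(): size=1
15. enqueue(44): size=2
16. dequeue(): size=1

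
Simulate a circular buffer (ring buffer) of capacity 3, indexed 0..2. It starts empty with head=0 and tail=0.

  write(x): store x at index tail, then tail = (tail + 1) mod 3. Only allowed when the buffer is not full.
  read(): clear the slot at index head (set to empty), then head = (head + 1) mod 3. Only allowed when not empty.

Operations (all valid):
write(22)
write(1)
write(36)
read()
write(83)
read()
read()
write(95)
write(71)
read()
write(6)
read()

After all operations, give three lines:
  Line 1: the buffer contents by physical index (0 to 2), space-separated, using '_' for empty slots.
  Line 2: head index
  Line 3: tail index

Answer: 6 _ 71
2
1

Derivation:
write(22): buf=[22 _ _], head=0, tail=1, size=1
write(1): buf=[22 1 _], head=0, tail=2, size=2
write(36): buf=[22 1 36], head=0, tail=0, size=3
read(): buf=[_ 1 36], head=1, tail=0, size=2
write(83): buf=[83 1 36], head=1, tail=1, size=3
read(): buf=[83 _ 36], head=2, tail=1, size=2
read(): buf=[83 _ _], head=0, tail=1, size=1
write(95): buf=[83 95 _], head=0, tail=2, size=2
write(71): buf=[83 95 71], head=0, tail=0, size=3
read(): buf=[_ 95 71], head=1, tail=0, size=2
write(6): buf=[6 95 71], head=1, tail=1, size=3
read(): buf=[6 _ 71], head=2, tail=1, size=2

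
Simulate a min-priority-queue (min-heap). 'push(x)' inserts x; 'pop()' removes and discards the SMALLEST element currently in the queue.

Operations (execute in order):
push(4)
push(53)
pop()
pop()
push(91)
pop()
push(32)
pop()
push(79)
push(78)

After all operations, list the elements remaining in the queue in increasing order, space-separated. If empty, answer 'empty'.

Answer: 78 79

Derivation:
push(4): heap contents = [4]
push(53): heap contents = [4, 53]
pop() → 4: heap contents = [53]
pop() → 53: heap contents = []
push(91): heap contents = [91]
pop() → 91: heap contents = []
push(32): heap contents = [32]
pop() → 32: heap contents = []
push(79): heap contents = [79]
push(78): heap contents = [78, 79]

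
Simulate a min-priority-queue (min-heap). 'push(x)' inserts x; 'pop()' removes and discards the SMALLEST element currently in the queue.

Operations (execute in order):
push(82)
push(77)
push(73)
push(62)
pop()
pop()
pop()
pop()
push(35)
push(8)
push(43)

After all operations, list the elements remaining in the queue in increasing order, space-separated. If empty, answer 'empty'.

push(82): heap contents = [82]
push(77): heap contents = [77, 82]
push(73): heap contents = [73, 77, 82]
push(62): heap contents = [62, 73, 77, 82]
pop() → 62: heap contents = [73, 77, 82]
pop() → 73: heap contents = [77, 82]
pop() → 77: heap contents = [82]
pop() → 82: heap contents = []
push(35): heap contents = [35]
push(8): heap contents = [8, 35]
push(43): heap contents = [8, 35, 43]

Answer: 8 35 43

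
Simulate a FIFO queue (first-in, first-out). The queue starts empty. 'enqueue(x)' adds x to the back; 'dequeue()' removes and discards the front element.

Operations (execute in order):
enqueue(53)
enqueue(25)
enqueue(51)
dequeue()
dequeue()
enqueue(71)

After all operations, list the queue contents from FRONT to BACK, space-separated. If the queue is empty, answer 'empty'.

Answer: 51 71

Derivation:
enqueue(53): [53]
enqueue(25): [53, 25]
enqueue(51): [53, 25, 51]
dequeue(): [25, 51]
dequeue(): [51]
enqueue(71): [51, 71]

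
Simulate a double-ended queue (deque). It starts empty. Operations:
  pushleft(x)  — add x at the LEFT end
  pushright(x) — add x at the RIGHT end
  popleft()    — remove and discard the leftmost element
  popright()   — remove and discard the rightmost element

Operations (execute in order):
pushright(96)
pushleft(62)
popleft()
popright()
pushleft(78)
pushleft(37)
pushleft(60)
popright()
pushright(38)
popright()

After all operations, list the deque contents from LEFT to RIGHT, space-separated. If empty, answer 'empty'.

pushright(96): [96]
pushleft(62): [62, 96]
popleft(): [96]
popright(): []
pushleft(78): [78]
pushleft(37): [37, 78]
pushleft(60): [60, 37, 78]
popright(): [60, 37]
pushright(38): [60, 37, 38]
popright(): [60, 37]

Answer: 60 37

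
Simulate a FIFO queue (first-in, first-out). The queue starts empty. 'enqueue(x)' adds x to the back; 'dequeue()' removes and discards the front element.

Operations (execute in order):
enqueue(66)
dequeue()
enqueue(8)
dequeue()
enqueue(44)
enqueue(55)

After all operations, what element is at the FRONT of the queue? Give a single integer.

Answer: 44

Derivation:
enqueue(66): queue = [66]
dequeue(): queue = []
enqueue(8): queue = [8]
dequeue(): queue = []
enqueue(44): queue = [44]
enqueue(55): queue = [44, 55]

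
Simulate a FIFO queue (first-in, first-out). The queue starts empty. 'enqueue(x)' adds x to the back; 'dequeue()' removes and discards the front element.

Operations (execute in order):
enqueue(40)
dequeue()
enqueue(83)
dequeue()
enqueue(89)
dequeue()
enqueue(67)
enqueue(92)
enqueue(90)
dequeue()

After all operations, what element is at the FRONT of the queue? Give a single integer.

enqueue(40): queue = [40]
dequeue(): queue = []
enqueue(83): queue = [83]
dequeue(): queue = []
enqueue(89): queue = [89]
dequeue(): queue = []
enqueue(67): queue = [67]
enqueue(92): queue = [67, 92]
enqueue(90): queue = [67, 92, 90]
dequeue(): queue = [92, 90]

Answer: 92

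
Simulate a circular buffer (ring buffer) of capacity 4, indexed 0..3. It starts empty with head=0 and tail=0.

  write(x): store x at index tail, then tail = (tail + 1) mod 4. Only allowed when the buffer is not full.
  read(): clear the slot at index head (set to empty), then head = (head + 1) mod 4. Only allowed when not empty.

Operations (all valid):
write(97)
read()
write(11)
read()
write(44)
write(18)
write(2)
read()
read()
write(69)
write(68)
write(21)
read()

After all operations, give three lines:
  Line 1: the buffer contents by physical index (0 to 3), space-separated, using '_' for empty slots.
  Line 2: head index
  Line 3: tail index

write(97): buf=[97 _ _ _], head=0, tail=1, size=1
read(): buf=[_ _ _ _], head=1, tail=1, size=0
write(11): buf=[_ 11 _ _], head=1, tail=2, size=1
read(): buf=[_ _ _ _], head=2, tail=2, size=0
write(44): buf=[_ _ 44 _], head=2, tail=3, size=1
write(18): buf=[_ _ 44 18], head=2, tail=0, size=2
write(2): buf=[2 _ 44 18], head=2, tail=1, size=3
read(): buf=[2 _ _ 18], head=3, tail=1, size=2
read(): buf=[2 _ _ _], head=0, tail=1, size=1
write(69): buf=[2 69 _ _], head=0, tail=2, size=2
write(68): buf=[2 69 68 _], head=0, tail=3, size=3
write(21): buf=[2 69 68 21], head=0, tail=0, size=4
read(): buf=[_ 69 68 21], head=1, tail=0, size=3

Answer: _ 69 68 21
1
0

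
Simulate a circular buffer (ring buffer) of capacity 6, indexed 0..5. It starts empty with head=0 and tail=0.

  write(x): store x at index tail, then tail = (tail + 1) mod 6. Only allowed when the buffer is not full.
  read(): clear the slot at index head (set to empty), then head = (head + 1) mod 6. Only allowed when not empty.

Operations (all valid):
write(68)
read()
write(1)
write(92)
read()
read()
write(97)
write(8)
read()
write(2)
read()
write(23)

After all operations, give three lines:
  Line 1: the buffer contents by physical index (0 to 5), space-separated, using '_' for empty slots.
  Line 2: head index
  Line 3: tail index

Answer: 23 _ _ _ _ 2
5
1

Derivation:
write(68): buf=[68 _ _ _ _ _], head=0, tail=1, size=1
read(): buf=[_ _ _ _ _ _], head=1, tail=1, size=0
write(1): buf=[_ 1 _ _ _ _], head=1, tail=2, size=1
write(92): buf=[_ 1 92 _ _ _], head=1, tail=3, size=2
read(): buf=[_ _ 92 _ _ _], head=2, tail=3, size=1
read(): buf=[_ _ _ _ _ _], head=3, tail=3, size=0
write(97): buf=[_ _ _ 97 _ _], head=3, tail=4, size=1
write(8): buf=[_ _ _ 97 8 _], head=3, tail=5, size=2
read(): buf=[_ _ _ _ 8 _], head=4, tail=5, size=1
write(2): buf=[_ _ _ _ 8 2], head=4, tail=0, size=2
read(): buf=[_ _ _ _ _ 2], head=5, tail=0, size=1
write(23): buf=[23 _ _ _ _ 2], head=5, tail=1, size=2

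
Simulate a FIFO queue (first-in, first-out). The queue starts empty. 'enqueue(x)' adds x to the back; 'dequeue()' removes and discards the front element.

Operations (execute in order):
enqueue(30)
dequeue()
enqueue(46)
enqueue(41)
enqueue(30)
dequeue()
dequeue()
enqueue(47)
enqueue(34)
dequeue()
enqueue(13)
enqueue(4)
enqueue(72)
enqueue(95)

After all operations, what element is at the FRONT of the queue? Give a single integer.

Answer: 47

Derivation:
enqueue(30): queue = [30]
dequeue(): queue = []
enqueue(46): queue = [46]
enqueue(41): queue = [46, 41]
enqueue(30): queue = [46, 41, 30]
dequeue(): queue = [41, 30]
dequeue(): queue = [30]
enqueue(47): queue = [30, 47]
enqueue(34): queue = [30, 47, 34]
dequeue(): queue = [47, 34]
enqueue(13): queue = [47, 34, 13]
enqueue(4): queue = [47, 34, 13, 4]
enqueue(72): queue = [47, 34, 13, 4, 72]
enqueue(95): queue = [47, 34, 13, 4, 72, 95]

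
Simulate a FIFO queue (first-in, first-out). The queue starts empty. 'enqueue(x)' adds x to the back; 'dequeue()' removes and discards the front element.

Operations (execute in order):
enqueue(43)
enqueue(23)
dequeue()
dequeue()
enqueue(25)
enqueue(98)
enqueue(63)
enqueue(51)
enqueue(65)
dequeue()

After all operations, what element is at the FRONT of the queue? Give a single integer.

Answer: 98

Derivation:
enqueue(43): queue = [43]
enqueue(23): queue = [43, 23]
dequeue(): queue = [23]
dequeue(): queue = []
enqueue(25): queue = [25]
enqueue(98): queue = [25, 98]
enqueue(63): queue = [25, 98, 63]
enqueue(51): queue = [25, 98, 63, 51]
enqueue(65): queue = [25, 98, 63, 51, 65]
dequeue(): queue = [98, 63, 51, 65]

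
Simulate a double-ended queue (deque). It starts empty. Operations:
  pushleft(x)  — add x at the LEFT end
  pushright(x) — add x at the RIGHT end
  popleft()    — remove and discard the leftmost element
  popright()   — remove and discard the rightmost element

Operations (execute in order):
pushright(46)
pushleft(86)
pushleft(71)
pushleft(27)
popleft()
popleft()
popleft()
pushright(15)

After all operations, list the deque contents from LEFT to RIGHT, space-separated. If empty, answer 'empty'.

Answer: 46 15

Derivation:
pushright(46): [46]
pushleft(86): [86, 46]
pushleft(71): [71, 86, 46]
pushleft(27): [27, 71, 86, 46]
popleft(): [71, 86, 46]
popleft(): [86, 46]
popleft(): [46]
pushright(15): [46, 15]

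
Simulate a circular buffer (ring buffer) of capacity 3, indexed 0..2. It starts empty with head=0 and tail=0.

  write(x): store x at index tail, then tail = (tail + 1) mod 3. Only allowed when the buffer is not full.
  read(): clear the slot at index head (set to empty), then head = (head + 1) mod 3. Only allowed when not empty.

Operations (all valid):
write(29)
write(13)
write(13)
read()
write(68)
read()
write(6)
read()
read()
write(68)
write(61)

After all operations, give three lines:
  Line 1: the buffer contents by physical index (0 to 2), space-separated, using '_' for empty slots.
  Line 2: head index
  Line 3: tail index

Answer: 61 6 68
1
1

Derivation:
write(29): buf=[29 _ _], head=0, tail=1, size=1
write(13): buf=[29 13 _], head=0, tail=2, size=2
write(13): buf=[29 13 13], head=0, tail=0, size=3
read(): buf=[_ 13 13], head=1, tail=0, size=2
write(68): buf=[68 13 13], head=1, tail=1, size=3
read(): buf=[68 _ 13], head=2, tail=1, size=2
write(6): buf=[68 6 13], head=2, tail=2, size=3
read(): buf=[68 6 _], head=0, tail=2, size=2
read(): buf=[_ 6 _], head=1, tail=2, size=1
write(68): buf=[_ 6 68], head=1, tail=0, size=2
write(61): buf=[61 6 68], head=1, tail=1, size=3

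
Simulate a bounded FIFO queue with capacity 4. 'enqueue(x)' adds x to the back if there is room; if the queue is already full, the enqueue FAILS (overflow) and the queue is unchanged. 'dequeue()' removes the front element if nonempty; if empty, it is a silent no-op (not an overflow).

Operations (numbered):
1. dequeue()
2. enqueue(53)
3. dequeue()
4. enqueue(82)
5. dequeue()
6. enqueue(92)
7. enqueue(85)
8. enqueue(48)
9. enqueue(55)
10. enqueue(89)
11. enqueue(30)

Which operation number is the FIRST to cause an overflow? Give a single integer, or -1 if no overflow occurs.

1. dequeue(): empty, no-op, size=0
2. enqueue(53): size=1
3. dequeue(): size=0
4. enqueue(82): size=1
5. dequeue(): size=0
6. enqueue(92): size=1
7. enqueue(85): size=2
8. enqueue(48): size=3
9. enqueue(55): size=4
10. enqueue(89): size=4=cap → OVERFLOW (fail)
11. enqueue(30): size=4=cap → OVERFLOW (fail)

Answer: 10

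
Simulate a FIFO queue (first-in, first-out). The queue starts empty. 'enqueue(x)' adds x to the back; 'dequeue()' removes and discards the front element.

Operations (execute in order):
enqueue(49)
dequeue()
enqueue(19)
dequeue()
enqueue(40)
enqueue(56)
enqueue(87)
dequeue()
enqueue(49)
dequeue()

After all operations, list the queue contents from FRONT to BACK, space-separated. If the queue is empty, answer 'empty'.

Answer: 87 49

Derivation:
enqueue(49): [49]
dequeue(): []
enqueue(19): [19]
dequeue(): []
enqueue(40): [40]
enqueue(56): [40, 56]
enqueue(87): [40, 56, 87]
dequeue(): [56, 87]
enqueue(49): [56, 87, 49]
dequeue(): [87, 49]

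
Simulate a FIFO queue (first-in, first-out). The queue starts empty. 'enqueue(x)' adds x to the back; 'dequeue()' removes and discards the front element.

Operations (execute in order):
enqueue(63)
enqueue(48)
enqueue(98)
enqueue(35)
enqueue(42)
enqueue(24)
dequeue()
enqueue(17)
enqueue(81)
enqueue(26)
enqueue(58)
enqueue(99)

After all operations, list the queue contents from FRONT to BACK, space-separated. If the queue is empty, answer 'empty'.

enqueue(63): [63]
enqueue(48): [63, 48]
enqueue(98): [63, 48, 98]
enqueue(35): [63, 48, 98, 35]
enqueue(42): [63, 48, 98, 35, 42]
enqueue(24): [63, 48, 98, 35, 42, 24]
dequeue(): [48, 98, 35, 42, 24]
enqueue(17): [48, 98, 35, 42, 24, 17]
enqueue(81): [48, 98, 35, 42, 24, 17, 81]
enqueue(26): [48, 98, 35, 42, 24, 17, 81, 26]
enqueue(58): [48, 98, 35, 42, 24, 17, 81, 26, 58]
enqueue(99): [48, 98, 35, 42, 24, 17, 81, 26, 58, 99]

Answer: 48 98 35 42 24 17 81 26 58 99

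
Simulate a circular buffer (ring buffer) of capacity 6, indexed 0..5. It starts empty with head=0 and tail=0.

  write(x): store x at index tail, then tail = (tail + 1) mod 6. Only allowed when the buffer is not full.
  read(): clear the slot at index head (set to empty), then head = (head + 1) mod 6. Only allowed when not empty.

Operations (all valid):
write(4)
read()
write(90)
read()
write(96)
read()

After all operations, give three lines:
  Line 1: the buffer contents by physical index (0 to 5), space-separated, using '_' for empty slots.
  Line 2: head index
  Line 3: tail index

Answer: _ _ _ _ _ _
3
3

Derivation:
write(4): buf=[4 _ _ _ _ _], head=0, tail=1, size=1
read(): buf=[_ _ _ _ _ _], head=1, tail=1, size=0
write(90): buf=[_ 90 _ _ _ _], head=1, tail=2, size=1
read(): buf=[_ _ _ _ _ _], head=2, tail=2, size=0
write(96): buf=[_ _ 96 _ _ _], head=2, tail=3, size=1
read(): buf=[_ _ _ _ _ _], head=3, tail=3, size=0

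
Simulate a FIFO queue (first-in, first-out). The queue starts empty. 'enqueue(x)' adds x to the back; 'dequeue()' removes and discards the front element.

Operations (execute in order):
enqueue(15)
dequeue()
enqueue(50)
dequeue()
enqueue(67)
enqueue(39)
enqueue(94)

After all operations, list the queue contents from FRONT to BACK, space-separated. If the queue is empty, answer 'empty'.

enqueue(15): [15]
dequeue(): []
enqueue(50): [50]
dequeue(): []
enqueue(67): [67]
enqueue(39): [67, 39]
enqueue(94): [67, 39, 94]

Answer: 67 39 94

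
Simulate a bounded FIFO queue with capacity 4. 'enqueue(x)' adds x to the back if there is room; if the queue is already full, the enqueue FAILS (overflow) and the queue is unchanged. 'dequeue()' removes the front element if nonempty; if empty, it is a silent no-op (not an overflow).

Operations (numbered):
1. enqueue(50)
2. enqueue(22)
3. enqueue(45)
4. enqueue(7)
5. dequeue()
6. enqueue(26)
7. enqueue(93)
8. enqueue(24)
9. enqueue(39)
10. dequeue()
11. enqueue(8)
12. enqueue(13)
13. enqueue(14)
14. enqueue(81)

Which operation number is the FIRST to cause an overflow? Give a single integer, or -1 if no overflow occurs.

1. enqueue(50): size=1
2. enqueue(22): size=2
3. enqueue(45): size=3
4. enqueue(7): size=4
5. dequeue(): size=3
6. enqueue(26): size=4
7. enqueue(93): size=4=cap → OVERFLOW (fail)
8. enqueue(24): size=4=cap → OVERFLOW (fail)
9. enqueue(39): size=4=cap → OVERFLOW (fail)
10. dequeue(): size=3
11. enqueue(8): size=4
12. enqueue(13): size=4=cap → OVERFLOW (fail)
13. enqueue(14): size=4=cap → OVERFLOW (fail)
14. enqueue(81): size=4=cap → OVERFLOW (fail)

Answer: 7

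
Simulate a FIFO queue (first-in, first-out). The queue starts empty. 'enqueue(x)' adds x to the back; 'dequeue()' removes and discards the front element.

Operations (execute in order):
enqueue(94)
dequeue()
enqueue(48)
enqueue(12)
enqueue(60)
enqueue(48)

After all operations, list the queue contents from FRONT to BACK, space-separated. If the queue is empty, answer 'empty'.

Answer: 48 12 60 48

Derivation:
enqueue(94): [94]
dequeue(): []
enqueue(48): [48]
enqueue(12): [48, 12]
enqueue(60): [48, 12, 60]
enqueue(48): [48, 12, 60, 48]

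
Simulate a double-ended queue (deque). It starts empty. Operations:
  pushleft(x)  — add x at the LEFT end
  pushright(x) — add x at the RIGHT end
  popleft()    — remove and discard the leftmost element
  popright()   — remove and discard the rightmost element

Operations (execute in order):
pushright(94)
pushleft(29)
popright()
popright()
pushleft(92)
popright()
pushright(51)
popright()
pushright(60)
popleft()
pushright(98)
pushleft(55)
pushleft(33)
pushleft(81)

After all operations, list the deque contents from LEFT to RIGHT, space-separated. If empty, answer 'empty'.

pushright(94): [94]
pushleft(29): [29, 94]
popright(): [29]
popright(): []
pushleft(92): [92]
popright(): []
pushright(51): [51]
popright(): []
pushright(60): [60]
popleft(): []
pushright(98): [98]
pushleft(55): [55, 98]
pushleft(33): [33, 55, 98]
pushleft(81): [81, 33, 55, 98]

Answer: 81 33 55 98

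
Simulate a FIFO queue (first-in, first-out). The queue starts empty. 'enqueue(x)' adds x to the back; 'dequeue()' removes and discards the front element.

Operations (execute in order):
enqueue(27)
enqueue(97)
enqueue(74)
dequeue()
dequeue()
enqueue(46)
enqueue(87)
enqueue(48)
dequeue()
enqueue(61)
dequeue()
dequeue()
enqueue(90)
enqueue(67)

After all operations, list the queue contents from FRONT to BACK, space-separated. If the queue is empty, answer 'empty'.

enqueue(27): [27]
enqueue(97): [27, 97]
enqueue(74): [27, 97, 74]
dequeue(): [97, 74]
dequeue(): [74]
enqueue(46): [74, 46]
enqueue(87): [74, 46, 87]
enqueue(48): [74, 46, 87, 48]
dequeue(): [46, 87, 48]
enqueue(61): [46, 87, 48, 61]
dequeue(): [87, 48, 61]
dequeue(): [48, 61]
enqueue(90): [48, 61, 90]
enqueue(67): [48, 61, 90, 67]

Answer: 48 61 90 67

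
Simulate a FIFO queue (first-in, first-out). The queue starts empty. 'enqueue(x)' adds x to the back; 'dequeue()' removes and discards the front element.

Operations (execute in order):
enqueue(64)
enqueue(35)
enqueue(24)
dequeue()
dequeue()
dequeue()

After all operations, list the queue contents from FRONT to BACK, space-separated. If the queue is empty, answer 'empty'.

Answer: empty

Derivation:
enqueue(64): [64]
enqueue(35): [64, 35]
enqueue(24): [64, 35, 24]
dequeue(): [35, 24]
dequeue(): [24]
dequeue(): []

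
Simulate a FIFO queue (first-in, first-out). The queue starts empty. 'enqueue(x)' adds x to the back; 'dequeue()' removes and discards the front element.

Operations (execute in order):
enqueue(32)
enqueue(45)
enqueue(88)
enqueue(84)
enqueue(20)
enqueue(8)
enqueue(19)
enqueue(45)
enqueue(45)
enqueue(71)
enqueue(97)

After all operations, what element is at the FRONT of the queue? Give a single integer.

Answer: 32

Derivation:
enqueue(32): queue = [32]
enqueue(45): queue = [32, 45]
enqueue(88): queue = [32, 45, 88]
enqueue(84): queue = [32, 45, 88, 84]
enqueue(20): queue = [32, 45, 88, 84, 20]
enqueue(8): queue = [32, 45, 88, 84, 20, 8]
enqueue(19): queue = [32, 45, 88, 84, 20, 8, 19]
enqueue(45): queue = [32, 45, 88, 84, 20, 8, 19, 45]
enqueue(45): queue = [32, 45, 88, 84, 20, 8, 19, 45, 45]
enqueue(71): queue = [32, 45, 88, 84, 20, 8, 19, 45, 45, 71]
enqueue(97): queue = [32, 45, 88, 84, 20, 8, 19, 45, 45, 71, 97]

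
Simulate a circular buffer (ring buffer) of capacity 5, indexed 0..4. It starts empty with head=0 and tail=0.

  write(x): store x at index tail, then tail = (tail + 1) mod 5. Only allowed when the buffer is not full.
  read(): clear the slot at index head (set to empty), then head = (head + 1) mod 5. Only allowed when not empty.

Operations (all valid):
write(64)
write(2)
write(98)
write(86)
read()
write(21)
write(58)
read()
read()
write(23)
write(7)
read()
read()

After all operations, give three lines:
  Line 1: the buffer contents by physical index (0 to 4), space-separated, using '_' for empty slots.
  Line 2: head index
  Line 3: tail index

Answer: 58 23 7 _ _
0
3

Derivation:
write(64): buf=[64 _ _ _ _], head=0, tail=1, size=1
write(2): buf=[64 2 _ _ _], head=0, tail=2, size=2
write(98): buf=[64 2 98 _ _], head=0, tail=3, size=3
write(86): buf=[64 2 98 86 _], head=0, tail=4, size=4
read(): buf=[_ 2 98 86 _], head=1, tail=4, size=3
write(21): buf=[_ 2 98 86 21], head=1, tail=0, size=4
write(58): buf=[58 2 98 86 21], head=1, tail=1, size=5
read(): buf=[58 _ 98 86 21], head=2, tail=1, size=4
read(): buf=[58 _ _ 86 21], head=3, tail=1, size=3
write(23): buf=[58 23 _ 86 21], head=3, tail=2, size=4
write(7): buf=[58 23 7 86 21], head=3, tail=3, size=5
read(): buf=[58 23 7 _ 21], head=4, tail=3, size=4
read(): buf=[58 23 7 _ _], head=0, tail=3, size=3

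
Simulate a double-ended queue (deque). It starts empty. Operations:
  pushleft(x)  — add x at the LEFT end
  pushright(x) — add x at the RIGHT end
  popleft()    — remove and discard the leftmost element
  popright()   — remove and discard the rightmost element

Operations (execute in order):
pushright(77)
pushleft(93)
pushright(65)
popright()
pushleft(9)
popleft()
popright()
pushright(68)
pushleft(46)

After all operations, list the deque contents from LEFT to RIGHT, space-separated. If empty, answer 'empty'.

Answer: 46 93 68

Derivation:
pushright(77): [77]
pushleft(93): [93, 77]
pushright(65): [93, 77, 65]
popright(): [93, 77]
pushleft(9): [9, 93, 77]
popleft(): [93, 77]
popright(): [93]
pushright(68): [93, 68]
pushleft(46): [46, 93, 68]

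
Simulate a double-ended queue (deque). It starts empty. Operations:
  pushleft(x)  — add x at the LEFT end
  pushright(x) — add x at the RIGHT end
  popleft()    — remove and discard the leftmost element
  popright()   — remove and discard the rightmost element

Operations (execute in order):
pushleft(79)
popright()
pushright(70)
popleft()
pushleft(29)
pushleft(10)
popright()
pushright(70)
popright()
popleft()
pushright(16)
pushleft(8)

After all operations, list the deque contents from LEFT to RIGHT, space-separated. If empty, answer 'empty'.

Answer: 8 16

Derivation:
pushleft(79): [79]
popright(): []
pushright(70): [70]
popleft(): []
pushleft(29): [29]
pushleft(10): [10, 29]
popright(): [10]
pushright(70): [10, 70]
popright(): [10]
popleft(): []
pushright(16): [16]
pushleft(8): [8, 16]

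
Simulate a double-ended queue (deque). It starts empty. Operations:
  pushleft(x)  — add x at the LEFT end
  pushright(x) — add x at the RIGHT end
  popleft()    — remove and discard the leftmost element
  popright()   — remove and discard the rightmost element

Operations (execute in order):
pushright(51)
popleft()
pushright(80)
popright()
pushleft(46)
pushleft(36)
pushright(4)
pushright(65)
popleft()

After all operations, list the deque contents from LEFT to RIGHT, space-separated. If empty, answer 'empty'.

Answer: 46 4 65

Derivation:
pushright(51): [51]
popleft(): []
pushright(80): [80]
popright(): []
pushleft(46): [46]
pushleft(36): [36, 46]
pushright(4): [36, 46, 4]
pushright(65): [36, 46, 4, 65]
popleft(): [46, 4, 65]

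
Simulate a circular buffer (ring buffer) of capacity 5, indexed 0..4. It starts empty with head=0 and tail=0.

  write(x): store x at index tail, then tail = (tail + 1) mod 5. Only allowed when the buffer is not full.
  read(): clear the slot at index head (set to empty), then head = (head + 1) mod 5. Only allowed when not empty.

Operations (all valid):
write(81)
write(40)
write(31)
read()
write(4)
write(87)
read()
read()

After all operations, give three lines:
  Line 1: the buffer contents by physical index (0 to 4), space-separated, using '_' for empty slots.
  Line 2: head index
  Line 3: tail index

write(81): buf=[81 _ _ _ _], head=0, tail=1, size=1
write(40): buf=[81 40 _ _ _], head=0, tail=2, size=2
write(31): buf=[81 40 31 _ _], head=0, tail=3, size=3
read(): buf=[_ 40 31 _ _], head=1, tail=3, size=2
write(4): buf=[_ 40 31 4 _], head=1, tail=4, size=3
write(87): buf=[_ 40 31 4 87], head=1, tail=0, size=4
read(): buf=[_ _ 31 4 87], head=2, tail=0, size=3
read(): buf=[_ _ _ 4 87], head=3, tail=0, size=2

Answer: _ _ _ 4 87
3
0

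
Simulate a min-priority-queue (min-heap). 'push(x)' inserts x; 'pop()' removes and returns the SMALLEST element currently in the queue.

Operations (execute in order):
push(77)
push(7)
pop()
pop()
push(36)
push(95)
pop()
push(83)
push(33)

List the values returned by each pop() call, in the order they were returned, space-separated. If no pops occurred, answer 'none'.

push(77): heap contents = [77]
push(7): heap contents = [7, 77]
pop() → 7: heap contents = [77]
pop() → 77: heap contents = []
push(36): heap contents = [36]
push(95): heap contents = [36, 95]
pop() → 36: heap contents = [95]
push(83): heap contents = [83, 95]
push(33): heap contents = [33, 83, 95]

Answer: 7 77 36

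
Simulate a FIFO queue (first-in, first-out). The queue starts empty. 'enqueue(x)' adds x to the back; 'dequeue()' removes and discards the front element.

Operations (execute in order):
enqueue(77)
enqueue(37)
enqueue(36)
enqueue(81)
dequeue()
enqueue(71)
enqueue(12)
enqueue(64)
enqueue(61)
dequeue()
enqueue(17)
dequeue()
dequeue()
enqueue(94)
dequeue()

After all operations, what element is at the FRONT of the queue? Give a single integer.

enqueue(77): queue = [77]
enqueue(37): queue = [77, 37]
enqueue(36): queue = [77, 37, 36]
enqueue(81): queue = [77, 37, 36, 81]
dequeue(): queue = [37, 36, 81]
enqueue(71): queue = [37, 36, 81, 71]
enqueue(12): queue = [37, 36, 81, 71, 12]
enqueue(64): queue = [37, 36, 81, 71, 12, 64]
enqueue(61): queue = [37, 36, 81, 71, 12, 64, 61]
dequeue(): queue = [36, 81, 71, 12, 64, 61]
enqueue(17): queue = [36, 81, 71, 12, 64, 61, 17]
dequeue(): queue = [81, 71, 12, 64, 61, 17]
dequeue(): queue = [71, 12, 64, 61, 17]
enqueue(94): queue = [71, 12, 64, 61, 17, 94]
dequeue(): queue = [12, 64, 61, 17, 94]

Answer: 12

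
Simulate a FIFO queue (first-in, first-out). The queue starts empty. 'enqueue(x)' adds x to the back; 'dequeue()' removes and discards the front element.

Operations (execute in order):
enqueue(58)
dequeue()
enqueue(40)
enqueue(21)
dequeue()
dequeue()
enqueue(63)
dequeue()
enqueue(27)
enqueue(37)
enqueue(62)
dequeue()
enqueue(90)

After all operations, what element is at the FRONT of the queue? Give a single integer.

enqueue(58): queue = [58]
dequeue(): queue = []
enqueue(40): queue = [40]
enqueue(21): queue = [40, 21]
dequeue(): queue = [21]
dequeue(): queue = []
enqueue(63): queue = [63]
dequeue(): queue = []
enqueue(27): queue = [27]
enqueue(37): queue = [27, 37]
enqueue(62): queue = [27, 37, 62]
dequeue(): queue = [37, 62]
enqueue(90): queue = [37, 62, 90]

Answer: 37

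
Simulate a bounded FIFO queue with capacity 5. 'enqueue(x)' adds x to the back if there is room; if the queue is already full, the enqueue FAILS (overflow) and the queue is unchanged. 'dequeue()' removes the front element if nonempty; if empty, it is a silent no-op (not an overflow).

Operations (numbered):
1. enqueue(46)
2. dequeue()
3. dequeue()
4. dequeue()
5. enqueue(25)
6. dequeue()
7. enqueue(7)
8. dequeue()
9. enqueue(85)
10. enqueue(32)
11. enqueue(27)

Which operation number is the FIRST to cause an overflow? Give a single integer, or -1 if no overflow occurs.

1. enqueue(46): size=1
2. dequeue(): size=0
3. dequeue(): empty, no-op, size=0
4. dequeue(): empty, no-op, size=0
5. enqueue(25): size=1
6. dequeue(): size=0
7. enqueue(7): size=1
8. dequeue(): size=0
9. enqueue(85): size=1
10. enqueue(32): size=2
11. enqueue(27): size=3

Answer: -1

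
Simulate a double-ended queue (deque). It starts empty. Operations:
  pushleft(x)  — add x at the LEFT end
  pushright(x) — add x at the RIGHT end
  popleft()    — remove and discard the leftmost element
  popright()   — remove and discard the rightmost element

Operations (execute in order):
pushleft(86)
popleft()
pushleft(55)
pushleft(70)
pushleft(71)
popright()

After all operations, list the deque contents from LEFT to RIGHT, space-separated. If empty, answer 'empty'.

Answer: 71 70

Derivation:
pushleft(86): [86]
popleft(): []
pushleft(55): [55]
pushleft(70): [70, 55]
pushleft(71): [71, 70, 55]
popright(): [71, 70]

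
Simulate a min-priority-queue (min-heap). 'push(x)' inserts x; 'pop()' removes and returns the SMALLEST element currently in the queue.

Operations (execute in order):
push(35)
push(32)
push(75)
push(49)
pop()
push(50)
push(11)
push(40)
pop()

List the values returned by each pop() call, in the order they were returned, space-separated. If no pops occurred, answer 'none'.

push(35): heap contents = [35]
push(32): heap contents = [32, 35]
push(75): heap contents = [32, 35, 75]
push(49): heap contents = [32, 35, 49, 75]
pop() → 32: heap contents = [35, 49, 75]
push(50): heap contents = [35, 49, 50, 75]
push(11): heap contents = [11, 35, 49, 50, 75]
push(40): heap contents = [11, 35, 40, 49, 50, 75]
pop() → 11: heap contents = [35, 40, 49, 50, 75]

Answer: 32 11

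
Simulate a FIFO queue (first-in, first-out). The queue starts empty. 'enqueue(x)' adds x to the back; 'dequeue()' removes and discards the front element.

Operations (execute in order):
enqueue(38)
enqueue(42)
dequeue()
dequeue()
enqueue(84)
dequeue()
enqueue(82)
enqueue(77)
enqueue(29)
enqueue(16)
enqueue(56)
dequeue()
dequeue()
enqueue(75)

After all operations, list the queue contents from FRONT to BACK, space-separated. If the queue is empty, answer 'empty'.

enqueue(38): [38]
enqueue(42): [38, 42]
dequeue(): [42]
dequeue(): []
enqueue(84): [84]
dequeue(): []
enqueue(82): [82]
enqueue(77): [82, 77]
enqueue(29): [82, 77, 29]
enqueue(16): [82, 77, 29, 16]
enqueue(56): [82, 77, 29, 16, 56]
dequeue(): [77, 29, 16, 56]
dequeue(): [29, 16, 56]
enqueue(75): [29, 16, 56, 75]

Answer: 29 16 56 75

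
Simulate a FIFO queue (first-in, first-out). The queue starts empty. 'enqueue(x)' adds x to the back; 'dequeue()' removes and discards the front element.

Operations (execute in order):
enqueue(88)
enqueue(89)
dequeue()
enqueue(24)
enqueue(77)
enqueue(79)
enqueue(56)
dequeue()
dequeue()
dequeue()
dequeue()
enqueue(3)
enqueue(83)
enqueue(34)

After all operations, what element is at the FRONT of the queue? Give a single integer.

Answer: 56

Derivation:
enqueue(88): queue = [88]
enqueue(89): queue = [88, 89]
dequeue(): queue = [89]
enqueue(24): queue = [89, 24]
enqueue(77): queue = [89, 24, 77]
enqueue(79): queue = [89, 24, 77, 79]
enqueue(56): queue = [89, 24, 77, 79, 56]
dequeue(): queue = [24, 77, 79, 56]
dequeue(): queue = [77, 79, 56]
dequeue(): queue = [79, 56]
dequeue(): queue = [56]
enqueue(3): queue = [56, 3]
enqueue(83): queue = [56, 3, 83]
enqueue(34): queue = [56, 3, 83, 34]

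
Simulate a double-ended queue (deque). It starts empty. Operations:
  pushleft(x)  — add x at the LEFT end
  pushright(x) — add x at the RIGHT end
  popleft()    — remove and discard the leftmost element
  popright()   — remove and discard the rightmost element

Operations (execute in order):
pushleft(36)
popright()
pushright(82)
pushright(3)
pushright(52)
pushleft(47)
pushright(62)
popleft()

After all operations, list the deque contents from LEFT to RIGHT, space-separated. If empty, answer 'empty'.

Answer: 82 3 52 62

Derivation:
pushleft(36): [36]
popright(): []
pushright(82): [82]
pushright(3): [82, 3]
pushright(52): [82, 3, 52]
pushleft(47): [47, 82, 3, 52]
pushright(62): [47, 82, 3, 52, 62]
popleft(): [82, 3, 52, 62]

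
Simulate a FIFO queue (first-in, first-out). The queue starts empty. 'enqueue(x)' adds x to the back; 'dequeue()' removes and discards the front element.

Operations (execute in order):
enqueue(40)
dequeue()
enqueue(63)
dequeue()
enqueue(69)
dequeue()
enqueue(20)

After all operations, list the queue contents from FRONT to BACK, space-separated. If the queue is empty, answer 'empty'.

Answer: 20

Derivation:
enqueue(40): [40]
dequeue(): []
enqueue(63): [63]
dequeue(): []
enqueue(69): [69]
dequeue(): []
enqueue(20): [20]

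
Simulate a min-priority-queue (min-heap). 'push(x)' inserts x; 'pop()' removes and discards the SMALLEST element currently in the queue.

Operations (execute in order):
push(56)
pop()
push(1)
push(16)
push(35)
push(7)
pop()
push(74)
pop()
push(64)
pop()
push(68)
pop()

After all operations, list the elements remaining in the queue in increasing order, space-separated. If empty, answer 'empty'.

Answer: 64 68 74

Derivation:
push(56): heap contents = [56]
pop() → 56: heap contents = []
push(1): heap contents = [1]
push(16): heap contents = [1, 16]
push(35): heap contents = [1, 16, 35]
push(7): heap contents = [1, 7, 16, 35]
pop() → 1: heap contents = [7, 16, 35]
push(74): heap contents = [7, 16, 35, 74]
pop() → 7: heap contents = [16, 35, 74]
push(64): heap contents = [16, 35, 64, 74]
pop() → 16: heap contents = [35, 64, 74]
push(68): heap contents = [35, 64, 68, 74]
pop() → 35: heap contents = [64, 68, 74]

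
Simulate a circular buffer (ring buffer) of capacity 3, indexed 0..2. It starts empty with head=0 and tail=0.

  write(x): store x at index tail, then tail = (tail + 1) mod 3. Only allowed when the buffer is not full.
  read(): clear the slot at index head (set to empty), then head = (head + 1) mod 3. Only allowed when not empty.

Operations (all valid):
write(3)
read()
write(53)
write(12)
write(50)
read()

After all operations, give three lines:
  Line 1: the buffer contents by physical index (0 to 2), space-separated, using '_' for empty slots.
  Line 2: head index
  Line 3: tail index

Answer: 50 _ 12
2
1

Derivation:
write(3): buf=[3 _ _], head=0, tail=1, size=1
read(): buf=[_ _ _], head=1, tail=1, size=0
write(53): buf=[_ 53 _], head=1, tail=2, size=1
write(12): buf=[_ 53 12], head=1, tail=0, size=2
write(50): buf=[50 53 12], head=1, tail=1, size=3
read(): buf=[50 _ 12], head=2, tail=1, size=2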